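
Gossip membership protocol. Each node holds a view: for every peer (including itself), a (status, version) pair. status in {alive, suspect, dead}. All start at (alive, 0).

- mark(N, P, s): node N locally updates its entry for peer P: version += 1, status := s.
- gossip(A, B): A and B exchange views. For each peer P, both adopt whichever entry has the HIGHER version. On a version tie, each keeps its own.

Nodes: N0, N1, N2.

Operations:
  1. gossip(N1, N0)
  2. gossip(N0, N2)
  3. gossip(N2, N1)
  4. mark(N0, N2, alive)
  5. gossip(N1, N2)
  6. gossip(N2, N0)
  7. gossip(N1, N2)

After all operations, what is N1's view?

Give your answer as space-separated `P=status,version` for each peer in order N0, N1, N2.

Op 1: gossip N1<->N0 -> N1.N0=(alive,v0) N1.N1=(alive,v0) N1.N2=(alive,v0) | N0.N0=(alive,v0) N0.N1=(alive,v0) N0.N2=(alive,v0)
Op 2: gossip N0<->N2 -> N0.N0=(alive,v0) N0.N1=(alive,v0) N0.N2=(alive,v0) | N2.N0=(alive,v0) N2.N1=(alive,v0) N2.N2=(alive,v0)
Op 3: gossip N2<->N1 -> N2.N0=(alive,v0) N2.N1=(alive,v0) N2.N2=(alive,v0) | N1.N0=(alive,v0) N1.N1=(alive,v0) N1.N2=(alive,v0)
Op 4: N0 marks N2=alive -> (alive,v1)
Op 5: gossip N1<->N2 -> N1.N0=(alive,v0) N1.N1=(alive,v0) N1.N2=(alive,v0) | N2.N0=(alive,v0) N2.N1=(alive,v0) N2.N2=(alive,v0)
Op 6: gossip N2<->N0 -> N2.N0=(alive,v0) N2.N1=(alive,v0) N2.N2=(alive,v1) | N0.N0=(alive,v0) N0.N1=(alive,v0) N0.N2=(alive,v1)
Op 7: gossip N1<->N2 -> N1.N0=(alive,v0) N1.N1=(alive,v0) N1.N2=(alive,v1) | N2.N0=(alive,v0) N2.N1=(alive,v0) N2.N2=(alive,v1)

Answer: N0=alive,0 N1=alive,0 N2=alive,1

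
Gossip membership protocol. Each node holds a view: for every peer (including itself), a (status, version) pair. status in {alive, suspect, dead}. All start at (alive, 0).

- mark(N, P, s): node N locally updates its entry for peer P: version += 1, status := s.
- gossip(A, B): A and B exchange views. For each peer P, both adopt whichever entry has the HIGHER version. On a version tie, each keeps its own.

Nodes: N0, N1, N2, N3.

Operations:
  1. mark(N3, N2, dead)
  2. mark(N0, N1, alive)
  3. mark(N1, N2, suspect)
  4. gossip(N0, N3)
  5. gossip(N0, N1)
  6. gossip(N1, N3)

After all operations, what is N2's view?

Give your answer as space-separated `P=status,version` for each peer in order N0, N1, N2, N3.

Op 1: N3 marks N2=dead -> (dead,v1)
Op 2: N0 marks N1=alive -> (alive,v1)
Op 3: N1 marks N2=suspect -> (suspect,v1)
Op 4: gossip N0<->N3 -> N0.N0=(alive,v0) N0.N1=(alive,v1) N0.N2=(dead,v1) N0.N3=(alive,v0) | N3.N0=(alive,v0) N3.N1=(alive,v1) N3.N2=(dead,v1) N3.N3=(alive,v0)
Op 5: gossip N0<->N1 -> N0.N0=(alive,v0) N0.N1=(alive,v1) N0.N2=(dead,v1) N0.N3=(alive,v0) | N1.N0=(alive,v0) N1.N1=(alive,v1) N1.N2=(suspect,v1) N1.N3=(alive,v0)
Op 6: gossip N1<->N3 -> N1.N0=(alive,v0) N1.N1=(alive,v1) N1.N2=(suspect,v1) N1.N3=(alive,v0) | N3.N0=(alive,v0) N3.N1=(alive,v1) N3.N2=(dead,v1) N3.N3=(alive,v0)

Answer: N0=alive,0 N1=alive,0 N2=alive,0 N3=alive,0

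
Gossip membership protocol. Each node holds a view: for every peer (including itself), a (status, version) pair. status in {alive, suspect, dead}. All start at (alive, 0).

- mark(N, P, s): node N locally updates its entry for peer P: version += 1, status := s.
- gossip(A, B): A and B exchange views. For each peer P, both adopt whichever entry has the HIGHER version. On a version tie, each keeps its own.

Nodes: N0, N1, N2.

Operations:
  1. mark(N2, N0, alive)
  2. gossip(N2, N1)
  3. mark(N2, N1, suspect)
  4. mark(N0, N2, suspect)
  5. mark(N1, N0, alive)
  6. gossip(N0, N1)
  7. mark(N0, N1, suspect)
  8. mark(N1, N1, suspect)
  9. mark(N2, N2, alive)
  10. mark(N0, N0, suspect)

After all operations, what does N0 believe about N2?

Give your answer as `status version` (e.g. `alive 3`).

Op 1: N2 marks N0=alive -> (alive,v1)
Op 2: gossip N2<->N1 -> N2.N0=(alive,v1) N2.N1=(alive,v0) N2.N2=(alive,v0) | N1.N0=(alive,v1) N1.N1=(alive,v0) N1.N2=(alive,v0)
Op 3: N2 marks N1=suspect -> (suspect,v1)
Op 4: N0 marks N2=suspect -> (suspect,v1)
Op 5: N1 marks N0=alive -> (alive,v2)
Op 6: gossip N0<->N1 -> N0.N0=(alive,v2) N0.N1=(alive,v0) N0.N2=(suspect,v1) | N1.N0=(alive,v2) N1.N1=(alive,v0) N1.N2=(suspect,v1)
Op 7: N0 marks N1=suspect -> (suspect,v1)
Op 8: N1 marks N1=suspect -> (suspect,v1)
Op 9: N2 marks N2=alive -> (alive,v1)
Op 10: N0 marks N0=suspect -> (suspect,v3)

Answer: suspect 1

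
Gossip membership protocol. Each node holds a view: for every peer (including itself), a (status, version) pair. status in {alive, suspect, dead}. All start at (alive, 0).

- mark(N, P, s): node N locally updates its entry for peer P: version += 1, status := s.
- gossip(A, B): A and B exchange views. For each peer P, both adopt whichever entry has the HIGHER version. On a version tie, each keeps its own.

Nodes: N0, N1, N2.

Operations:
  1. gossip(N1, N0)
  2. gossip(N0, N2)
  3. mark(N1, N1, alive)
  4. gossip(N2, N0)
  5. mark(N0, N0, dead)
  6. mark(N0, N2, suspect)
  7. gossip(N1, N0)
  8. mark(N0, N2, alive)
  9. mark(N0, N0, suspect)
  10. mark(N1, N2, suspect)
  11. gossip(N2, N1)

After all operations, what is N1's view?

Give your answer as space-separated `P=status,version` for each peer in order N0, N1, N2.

Op 1: gossip N1<->N0 -> N1.N0=(alive,v0) N1.N1=(alive,v0) N1.N2=(alive,v0) | N0.N0=(alive,v0) N0.N1=(alive,v0) N0.N2=(alive,v0)
Op 2: gossip N0<->N2 -> N0.N0=(alive,v0) N0.N1=(alive,v0) N0.N2=(alive,v0) | N2.N0=(alive,v0) N2.N1=(alive,v0) N2.N2=(alive,v0)
Op 3: N1 marks N1=alive -> (alive,v1)
Op 4: gossip N2<->N0 -> N2.N0=(alive,v0) N2.N1=(alive,v0) N2.N2=(alive,v0) | N0.N0=(alive,v0) N0.N1=(alive,v0) N0.N2=(alive,v0)
Op 5: N0 marks N0=dead -> (dead,v1)
Op 6: N0 marks N2=suspect -> (suspect,v1)
Op 7: gossip N1<->N0 -> N1.N0=(dead,v1) N1.N1=(alive,v1) N1.N2=(suspect,v1) | N0.N0=(dead,v1) N0.N1=(alive,v1) N0.N2=(suspect,v1)
Op 8: N0 marks N2=alive -> (alive,v2)
Op 9: N0 marks N0=suspect -> (suspect,v2)
Op 10: N1 marks N2=suspect -> (suspect,v2)
Op 11: gossip N2<->N1 -> N2.N0=(dead,v1) N2.N1=(alive,v1) N2.N2=(suspect,v2) | N1.N0=(dead,v1) N1.N1=(alive,v1) N1.N2=(suspect,v2)

Answer: N0=dead,1 N1=alive,1 N2=suspect,2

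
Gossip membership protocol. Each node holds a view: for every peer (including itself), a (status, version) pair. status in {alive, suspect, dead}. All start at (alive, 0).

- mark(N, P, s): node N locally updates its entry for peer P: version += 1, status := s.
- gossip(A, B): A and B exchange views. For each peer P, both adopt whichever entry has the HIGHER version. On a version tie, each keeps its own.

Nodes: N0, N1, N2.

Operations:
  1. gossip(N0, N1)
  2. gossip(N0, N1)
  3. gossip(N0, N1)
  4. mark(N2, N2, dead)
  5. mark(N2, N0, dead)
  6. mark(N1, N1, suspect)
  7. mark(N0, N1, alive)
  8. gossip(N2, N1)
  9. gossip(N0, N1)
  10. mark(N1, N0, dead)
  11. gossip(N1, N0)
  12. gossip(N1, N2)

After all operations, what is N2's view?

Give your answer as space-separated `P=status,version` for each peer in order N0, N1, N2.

Op 1: gossip N0<->N1 -> N0.N0=(alive,v0) N0.N1=(alive,v0) N0.N2=(alive,v0) | N1.N0=(alive,v0) N1.N1=(alive,v0) N1.N2=(alive,v0)
Op 2: gossip N0<->N1 -> N0.N0=(alive,v0) N0.N1=(alive,v0) N0.N2=(alive,v0) | N1.N0=(alive,v0) N1.N1=(alive,v0) N1.N2=(alive,v0)
Op 3: gossip N0<->N1 -> N0.N0=(alive,v0) N0.N1=(alive,v0) N0.N2=(alive,v0) | N1.N0=(alive,v0) N1.N1=(alive,v0) N1.N2=(alive,v0)
Op 4: N2 marks N2=dead -> (dead,v1)
Op 5: N2 marks N0=dead -> (dead,v1)
Op 6: N1 marks N1=suspect -> (suspect,v1)
Op 7: N0 marks N1=alive -> (alive,v1)
Op 8: gossip N2<->N1 -> N2.N0=(dead,v1) N2.N1=(suspect,v1) N2.N2=(dead,v1) | N1.N0=(dead,v1) N1.N1=(suspect,v1) N1.N2=(dead,v1)
Op 9: gossip N0<->N1 -> N0.N0=(dead,v1) N0.N1=(alive,v1) N0.N2=(dead,v1) | N1.N0=(dead,v1) N1.N1=(suspect,v1) N1.N2=(dead,v1)
Op 10: N1 marks N0=dead -> (dead,v2)
Op 11: gossip N1<->N0 -> N1.N0=(dead,v2) N1.N1=(suspect,v1) N1.N2=(dead,v1) | N0.N0=(dead,v2) N0.N1=(alive,v1) N0.N2=(dead,v1)
Op 12: gossip N1<->N2 -> N1.N0=(dead,v2) N1.N1=(suspect,v1) N1.N2=(dead,v1) | N2.N0=(dead,v2) N2.N1=(suspect,v1) N2.N2=(dead,v1)

Answer: N0=dead,2 N1=suspect,1 N2=dead,1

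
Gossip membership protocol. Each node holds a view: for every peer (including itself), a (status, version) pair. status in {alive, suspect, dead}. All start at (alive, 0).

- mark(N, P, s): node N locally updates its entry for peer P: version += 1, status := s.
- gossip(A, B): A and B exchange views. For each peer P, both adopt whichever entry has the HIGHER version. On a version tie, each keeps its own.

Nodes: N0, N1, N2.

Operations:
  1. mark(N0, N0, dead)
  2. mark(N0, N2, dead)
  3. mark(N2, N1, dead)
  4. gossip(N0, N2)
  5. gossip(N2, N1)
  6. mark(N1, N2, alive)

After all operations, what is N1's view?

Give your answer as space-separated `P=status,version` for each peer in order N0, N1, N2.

Op 1: N0 marks N0=dead -> (dead,v1)
Op 2: N0 marks N2=dead -> (dead,v1)
Op 3: N2 marks N1=dead -> (dead,v1)
Op 4: gossip N0<->N2 -> N0.N0=(dead,v1) N0.N1=(dead,v1) N0.N2=(dead,v1) | N2.N0=(dead,v1) N2.N1=(dead,v1) N2.N2=(dead,v1)
Op 5: gossip N2<->N1 -> N2.N0=(dead,v1) N2.N1=(dead,v1) N2.N2=(dead,v1) | N1.N0=(dead,v1) N1.N1=(dead,v1) N1.N2=(dead,v1)
Op 6: N1 marks N2=alive -> (alive,v2)

Answer: N0=dead,1 N1=dead,1 N2=alive,2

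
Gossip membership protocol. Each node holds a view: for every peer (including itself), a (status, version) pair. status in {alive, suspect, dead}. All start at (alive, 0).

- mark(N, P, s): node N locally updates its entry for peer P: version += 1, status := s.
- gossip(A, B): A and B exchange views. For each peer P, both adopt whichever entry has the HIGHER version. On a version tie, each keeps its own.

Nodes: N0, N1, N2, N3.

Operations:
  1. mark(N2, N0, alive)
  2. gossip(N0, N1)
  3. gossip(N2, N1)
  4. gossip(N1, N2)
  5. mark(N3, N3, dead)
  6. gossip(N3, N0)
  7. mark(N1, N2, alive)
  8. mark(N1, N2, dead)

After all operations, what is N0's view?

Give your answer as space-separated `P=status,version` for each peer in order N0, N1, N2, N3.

Op 1: N2 marks N0=alive -> (alive,v1)
Op 2: gossip N0<->N1 -> N0.N0=(alive,v0) N0.N1=(alive,v0) N0.N2=(alive,v0) N0.N3=(alive,v0) | N1.N0=(alive,v0) N1.N1=(alive,v0) N1.N2=(alive,v0) N1.N3=(alive,v0)
Op 3: gossip N2<->N1 -> N2.N0=(alive,v1) N2.N1=(alive,v0) N2.N2=(alive,v0) N2.N3=(alive,v0) | N1.N0=(alive,v1) N1.N1=(alive,v0) N1.N2=(alive,v0) N1.N3=(alive,v0)
Op 4: gossip N1<->N2 -> N1.N0=(alive,v1) N1.N1=(alive,v0) N1.N2=(alive,v0) N1.N3=(alive,v0) | N2.N0=(alive,v1) N2.N1=(alive,v0) N2.N2=(alive,v0) N2.N3=(alive,v0)
Op 5: N3 marks N3=dead -> (dead,v1)
Op 6: gossip N3<->N0 -> N3.N0=(alive,v0) N3.N1=(alive,v0) N3.N2=(alive,v0) N3.N3=(dead,v1) | N0.N0=(alive,v0) N0.N1=(alive,v0) N0.N2=(alive,v0) N0.N3=(dead,v1)
Op 7: N1 marks N2=alive -> (alive,v1)
Op 8: N1 marks N2=dead -> (dead,v2)

Answer: N0=alive,0 N1=alive,0 N2=alive,0 N3=dead,1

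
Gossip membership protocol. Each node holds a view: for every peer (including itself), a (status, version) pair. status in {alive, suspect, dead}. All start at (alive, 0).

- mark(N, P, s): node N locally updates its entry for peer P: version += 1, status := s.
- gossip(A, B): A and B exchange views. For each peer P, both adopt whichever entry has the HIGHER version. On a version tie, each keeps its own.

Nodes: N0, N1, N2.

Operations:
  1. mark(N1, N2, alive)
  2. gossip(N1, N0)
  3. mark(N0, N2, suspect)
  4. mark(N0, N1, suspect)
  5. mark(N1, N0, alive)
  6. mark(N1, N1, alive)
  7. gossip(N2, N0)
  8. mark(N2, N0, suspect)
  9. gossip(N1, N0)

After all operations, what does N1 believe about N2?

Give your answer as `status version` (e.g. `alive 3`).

Op 1: N1 marks N2=alive -> (alive,v1)
Op 2: gossip N1<->N0 -> N1.N0=(alive,v0) N1.N1=(alive,v0) N1.N2=(alive,v1) | N0.N0=(alive,v0) N0.N1=(alive,v0) N0.N2=(alive,v1)
Op 3: N0 marks N2=suspect -> (suspect,v2)
Op 4: N0 marks N1=suspect -> (suspect,v1)
Op 5: N1 marks N0=alive -> (alive,v1)
Op 6: N1 marks N1=alive -> (alive,v1)
Op 7: gossip N2<->N0 -> N2.N0=(alive,v0) N2.N1=(suspect,v1) N2.N2=(suspect,v2) | N0.N0=(alive,v0) N0.N1=(suspect,v1) N0.N2=(suspect,v2)
Op 8: N2 marks N0=suspect -> (suspect,v1)
Op 9: gossip N1<->N0 -> N1.N0=(alive,v1) N1.N1=(alive,v1) N1.N2=(suspect,v2) | N0.N0=(alive,v1) N0.N1=(suspect,v1) N0.N2=(suspect,v2)

Answer: suspect 2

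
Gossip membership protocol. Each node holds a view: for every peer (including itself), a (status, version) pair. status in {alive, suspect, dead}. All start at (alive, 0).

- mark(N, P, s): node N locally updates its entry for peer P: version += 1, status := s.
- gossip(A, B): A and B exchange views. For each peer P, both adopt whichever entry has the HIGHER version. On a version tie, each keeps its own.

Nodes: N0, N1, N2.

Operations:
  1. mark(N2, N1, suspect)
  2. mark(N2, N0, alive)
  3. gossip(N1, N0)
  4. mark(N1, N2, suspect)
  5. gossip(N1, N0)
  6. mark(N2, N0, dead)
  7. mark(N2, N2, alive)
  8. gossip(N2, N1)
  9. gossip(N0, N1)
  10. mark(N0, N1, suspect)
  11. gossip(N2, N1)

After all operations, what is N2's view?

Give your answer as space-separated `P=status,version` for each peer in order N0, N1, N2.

Op 1: N2 marks N1=suspect -> (suspect,v1)
Op 2: N2 marks N0=alive -> (alive,v1)
Op 3: gossip N1<->N0 -> N1.N0=(alive,v0) N1.N1=(alive,v0) N1.N2=(alive,v0) | N0.N0=(alive,v0) N0.N1=(alive,v0) N0.N2=(alive,v0)
Op 4: N1 marks N2=suspect -> (suspect,v1)
Op 5: gossip N1<->N0 -> N1.N0=(alive,v0) N1.N1=(alive,v0) N1.N2=(suspect,v1) | N0.N0=(alive,v0) N0.N1=(alive,v0) N0.N2=(suspect,v1)
Op 6: N2 marks N0=dead -> (dead,v2)
Op 7: N2 marks N2=alive -> (alive,v1)
Op 8: gossip N2<->N1 -> N2.N0=(dead,v2) N2.N1=(suspect,v1) N2.N2=(alive,v1) | N1.N0=(dead,v2) N1.N1=(suspect,v1) N1.N2=(suspect,v1)
Op 9: gossip N0<->N1 -> N0.N0=(dead,v2) N0.N1=(suspect,v1) N0.N2=(suspect,v1) | N1.N0=(dead,v2) N1.N1=(suspect,v1) N1.N2=(suspect,v1)
Op 10: N0 marks N1=suspect -> (suspect,v2)
Op 11: gossip N2<->N1 -> N2.N0=(dead,v2) N2.N1=(suspect,v1) N2.N2=(alive,v1) | N1.N0=(dead,v2) N1.N1=(suspect,v1) N1.N2=(suspect,v1)

Answer: N0=dead,2 N1=suspect,1 N2=alive,1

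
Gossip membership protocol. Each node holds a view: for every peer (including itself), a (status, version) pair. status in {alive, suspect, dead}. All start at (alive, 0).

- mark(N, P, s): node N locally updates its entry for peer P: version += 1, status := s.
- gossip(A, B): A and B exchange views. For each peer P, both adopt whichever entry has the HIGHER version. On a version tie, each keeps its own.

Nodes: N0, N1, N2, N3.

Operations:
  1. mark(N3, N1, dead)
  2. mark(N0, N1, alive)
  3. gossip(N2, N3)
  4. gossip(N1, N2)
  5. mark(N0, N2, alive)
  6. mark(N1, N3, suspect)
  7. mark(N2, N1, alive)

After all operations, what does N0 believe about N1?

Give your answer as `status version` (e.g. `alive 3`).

Answer: alive 1

Derivation:
Op 1: N3 marks N1=dead -> (dead,v1)
Op 2: N0 marks N1=alive -> (alive,v1)
Op 3: gossip N2<->N3 -> N2.N0=(alive,v0) N2.N1=(dead,v1) N2.N2=(alive,v0) N2.N3=(alive,v0) | N3.N0=(alive,v0) N3.N1=(dead,v1) N3.N2=(alive,v0) N3.N3=(alive,v0)
Op 4: gossip N1<->N2 -> N1.N0=(alive,v0) N1.N1=(dead,v1) N1.N2=(alive,v0) N1.N3=(alive,v0) | N2.N0=(alive,v0) N2.N1=(dead,v1) N2.N2=(alive,v0) N2.N3=(alive,v0)
Op 5: N0 marks N2=alive -> (alive,v1)
Op 6: N1 marks N3=suspect -> (suspect,v1)
Op 7: N2 marks N1=alive -> (alive,v2)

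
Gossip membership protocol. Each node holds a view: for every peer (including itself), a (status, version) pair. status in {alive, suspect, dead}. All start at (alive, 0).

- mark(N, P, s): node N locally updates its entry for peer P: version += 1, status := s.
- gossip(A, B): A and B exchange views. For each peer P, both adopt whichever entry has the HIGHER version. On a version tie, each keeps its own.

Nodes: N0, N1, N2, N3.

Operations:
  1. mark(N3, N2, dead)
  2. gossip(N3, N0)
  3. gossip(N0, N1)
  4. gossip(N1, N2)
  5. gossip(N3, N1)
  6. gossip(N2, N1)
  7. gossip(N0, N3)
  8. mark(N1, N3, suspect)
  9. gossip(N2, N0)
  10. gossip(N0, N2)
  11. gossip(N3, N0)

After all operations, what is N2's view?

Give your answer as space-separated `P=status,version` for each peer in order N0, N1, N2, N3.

Answer: N0=alive,0 N1=alive,0 N2=dead,1 N3=alive,0

Derivation:
Op 1: N3 marks N2=dead -> (dead,v1)
Op 2: gossip N3<->N0 -> N3.N0=(alive,v0) N3.N1=(alive,v0) N3.N2=(dead,v1) N3.N3=(alive,v0) | N0.N0=(alive,v0) N0.N1=(alive,v0) N0.N2=(dead,v1) N0.N3=(alive,v0)
Op 3: gossip N0<->N1 -> N0.N0=(alive,v0) N0.N1=(alive,v0) N0.N2=(dead,v1) N0.N3=(alive,v0) | N1.N0=(alive,v0) N1.N1=(alive,v0) N1.N2=(dead,v1) N1.N3=(alive,v0)
Op 4: gossip N1<->N2 -> N1.N0=(alive,v0) N1.N1=(alive,v0) N1.N2=(dead,v1) N1.N3=(alive,v0) | N2.N0=(alive,v0) N2.N1=(alive,v0) N2.N2=(dead,v1) N2.N3=(alive,v0)
Op 5: gossip N3<->N1 -> N3.N0=(alive,v0) N3.N1=(alive,v0) N3.N2=(dead,v1) N3.N3=(alive,v0) | N1.N0=(alive,v0) N1.N1=(alive,v0) N1.N2=(dead,v1) N1.N3=(alive,v0)
Op 6: gossip N2<->N1 -> N2.N0=(alive,v0) N2.N1=(alive,v0) N2.N2=(dead,v1) N2.N3=(alive,v0) | N1.N0=(alive,v0) N1.N1=(alive,v0) N1.N2=(dead,v1) N1.N3=(alive,v0)
Op 7: gossip N0<->N3 -> N0.N0=(alive,v0) N0.N1=(alive,v0) N0.N2=(dead,v1) N0.N3=(alive,v0) | N3.N0=(alive,v0) N3.N1=(alive,v0) N3.N2=(dead,v1) N3.N3=(alive,v0)
Op 8: N1 marks N3=suspect -> (suspect,v1)
Op 9: gossip N2<->N0 -> N2.N0=(alive,v0) N2.N1=(alive,v0) N2.N2=(dead,v1) N2.N3=(alive,v0) | N0.N0=(alive,v0) N0.N1=(alive,v0) N0.N2=(dead,v1) N0.N3=(alive,v0)
Op 10: gossip N0<->N2 -> N0.N0=(alive,v0) N0.N1=(alive,v0) N0.N2=(dead,v1) N0.N3=(alive,v0) | N2.N0=(alive,v0) N2.N1=(alive,v0) N2.N2=(dead,v1) N2.N3=(alive,v0)
Op 11: gossip N3<->N0 -> N3.N0=(alive,v0) N3.N1=(alive,v0) N3.N2=(dead,v1) N3.N3=(alive,v0) | N0.N0=(alive,v0) N0.N1=(alive,v0) N0.N2=(dead,v1) N0.N3=(alive,v0)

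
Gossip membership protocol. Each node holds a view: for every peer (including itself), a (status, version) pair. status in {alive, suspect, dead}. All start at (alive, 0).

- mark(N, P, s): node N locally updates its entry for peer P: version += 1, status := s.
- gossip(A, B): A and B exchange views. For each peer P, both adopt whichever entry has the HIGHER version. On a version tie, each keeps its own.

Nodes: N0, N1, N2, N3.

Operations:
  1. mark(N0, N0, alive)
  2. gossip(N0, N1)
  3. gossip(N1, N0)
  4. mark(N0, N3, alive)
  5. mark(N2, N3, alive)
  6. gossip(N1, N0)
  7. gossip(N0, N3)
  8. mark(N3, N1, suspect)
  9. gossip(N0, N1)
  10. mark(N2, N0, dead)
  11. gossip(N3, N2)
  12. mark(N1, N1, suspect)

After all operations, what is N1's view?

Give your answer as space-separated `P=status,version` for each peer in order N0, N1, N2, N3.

Op 1: N0 marks N0=alive -> (alive,v1)
Op 2: gossip N0<->N1 -> N0.N0=(alive,v1) N0.N1=(alive,v0) N0.N2=(alive,v0) N0.N3=(alive,v0) | N1.N0=(alive,v1) N1.N1=(alive,v0) N1.N2=(alive,v0) N1.N3=(alive,v0)
Op 3: gossip N1<->N0 -> N1.N0=(alive,v1) N1.N1=(alive,v0) N1.N2=(alive,v0) N1.N3=(alive,v0) | N0.N0=(alive,v1) N0.N1=(alive,v0) N0.N2=(alive,v0) N0.N3=(alive,v0)
Op 4: N0 marks N3=alive -> (alive,v1)
Op 5: N2 marks N3=alive -> (alive,v1)
Op 6: gossip N1<->N0 -> N1.N0=(alive,v1) N1.N1=(alive,v0) N1.N2=(alive,v0) N1.N3=(alive,v1) | N0.N0=(alive,v1) N0.N1=(alive,v0) N0.N2=(alive,v0) N0.N3=(alive,v1)
Op 7: gossip N0<->N3 -> N0.N0=(alive,v1) N0.N1=(alive,v0) N0.N2=(alive,v0) N0.N3=(alive,v1) | N3.N0=(alive,v1) N3.N1=(alive,v0) N3.N2=(alive,v0) N3.N3=(alive,v1)
Op 8: N3 marks N1=suspect -> (suspect,v1)
Op 9: gossip N0<->N1 -> N0.N0=(alive,v1) N0.N1=(alive,v0) N0.N2=(alive,v0) N0.N3=(alive,v1) | N1.N0=(alive,v1) N1.N1=(alive,v0) N1.N2=(alive,v0) N1.N3=(alive,v1)
Op 10: N2 marks N0=dead -> (dead,v1)
Op 11: gossip N3<->N2 -> N3.N0=(alive,v1) N3.N1=(suspect,v1) N3.N2=(alive,v0) N3.N3=(alive,v1) | N2.N0=(dead,v1) N2.N1=(suspect,v1) N2.N2=(alive,v0) N2.N3=(alive,v1)
Op 12: N1 marks N1=suspect -> (suspect,v1)

Answer: N0=alive,1 N1=suspect,1 N2=alive,0 N3=alive,1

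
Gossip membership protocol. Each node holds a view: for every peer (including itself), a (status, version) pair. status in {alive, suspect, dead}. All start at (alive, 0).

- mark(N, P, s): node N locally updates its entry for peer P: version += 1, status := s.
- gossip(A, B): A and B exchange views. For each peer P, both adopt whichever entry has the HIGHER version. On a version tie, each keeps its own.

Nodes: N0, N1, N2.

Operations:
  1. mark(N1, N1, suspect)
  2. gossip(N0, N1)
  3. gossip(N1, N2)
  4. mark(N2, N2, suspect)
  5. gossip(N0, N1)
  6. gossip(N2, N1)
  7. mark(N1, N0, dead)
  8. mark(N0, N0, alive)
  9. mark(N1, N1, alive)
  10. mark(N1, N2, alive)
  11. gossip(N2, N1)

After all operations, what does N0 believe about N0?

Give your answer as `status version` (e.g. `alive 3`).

Answer: alive 1

Derivation:
Op 1: N1 marks N1=suspect -> (suspect,v1)
Op 2: gossip N0<->N1 -> N0.N0=(alive,v0) N0.N1=(suspect,v1) N0.N2=(alive,v0) | N1.N0=(alive,v0) N1.N1=(suspect,v1) N1.N2=(alive,v0)
Op 3: gossip N1<->N2 -> N1.N0=(alive,v0) N1.N1=(suspect,v1) N1.N2=(alive,v0) | N2.N0=(alive,v0) N2.N1=(suspect,v1) N2.N2=(alive,v0)
Op 4: N2 marks N2=suspect -> (suspect,v1)
Op 5: gossip N0<->N1 -> N0.N0=(alive,v0) N0.N1=(suspect,v1) N0.N2=(alive,v0) | N1.N0=(alive,v0) N1.N1=(suspect,v1) N1.N2=(alive,v0)
Op 6: gossip N2<->N1 -> N2.N0=(alive,v0) N2.N1=(suspect,v1) N2.N2=(suspect,v1) | N1.N0=(alive,v0) N1.N1=(suspect,v1) N1.N2=(suspect,v1)
Op 7: N1 marks N0=dead -> (dead,v1)
Op 8: N0 marks N0=alive -> (alive,v1)
Op 9: N1 marks N1=alive -> (alive,v2)
Op 10: N1 marks N2=alive -> (alive,v2)
Op 11: gossip N2<->N1 -> N2.N0=(dead,v1) N2.N1=(alive,v2) N2.N2=(alive,v2) | N1.N0=(dead,v1) N1.N1=(alive,v2) N1.N2=(alive,v2)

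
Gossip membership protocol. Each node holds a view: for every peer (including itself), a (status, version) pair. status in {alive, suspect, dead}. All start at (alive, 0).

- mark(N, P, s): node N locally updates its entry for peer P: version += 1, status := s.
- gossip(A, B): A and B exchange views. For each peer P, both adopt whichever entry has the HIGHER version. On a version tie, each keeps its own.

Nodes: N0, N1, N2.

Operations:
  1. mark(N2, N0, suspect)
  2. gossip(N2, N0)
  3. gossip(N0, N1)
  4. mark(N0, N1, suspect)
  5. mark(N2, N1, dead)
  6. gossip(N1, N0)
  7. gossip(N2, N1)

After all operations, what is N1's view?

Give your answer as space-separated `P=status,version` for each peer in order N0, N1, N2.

Answer: N0=suspect,1 N1=suspect,1 N2=alive,0

Derivation:
Op 1: N2 marks N0=suspect -> (suspect,v1)
Op 2: gossip N2<->N0 -> N2.N0=(suspect,v1) N2.N1=(alive,v0) N2.N2=(alive,v0) | N0.N0=(suspect,v1) N0.N1=(alive,v0) N0.N2=(alive,v0)
Op 3: gossip N0<->N1 -> N0.N0=(suspect,v1) N0.N1=(alive,v0) N0.N2=(alive,v0) | N1.N0=(suspect,v1) N1.N1=(alive,v0) N1.N2=(alive,v0)
Op 4: N0 marks N1=suspect -> (suspect,v1)
Op 5: N2 marks N1=dead -> (dead,v1)
Op 6: gossip N1<->N0 -> N1.N0=(suspect,v1) N1.N1=(suspect,v1) N1.N2=(alive,v0) | N0.N0=(suspect,v1) N0.N1=(suspect,v1) N0.N2=(alive,v0)
Op 7: gossip N2<->N1 -> N2.N0=(suspect,v1) N2.N1=(dead,v1) N2.N2=(alive,v0) | N1.N0=(suspect,v1) N1.N1=(suspect,v1) N1.N2=(alive,v0)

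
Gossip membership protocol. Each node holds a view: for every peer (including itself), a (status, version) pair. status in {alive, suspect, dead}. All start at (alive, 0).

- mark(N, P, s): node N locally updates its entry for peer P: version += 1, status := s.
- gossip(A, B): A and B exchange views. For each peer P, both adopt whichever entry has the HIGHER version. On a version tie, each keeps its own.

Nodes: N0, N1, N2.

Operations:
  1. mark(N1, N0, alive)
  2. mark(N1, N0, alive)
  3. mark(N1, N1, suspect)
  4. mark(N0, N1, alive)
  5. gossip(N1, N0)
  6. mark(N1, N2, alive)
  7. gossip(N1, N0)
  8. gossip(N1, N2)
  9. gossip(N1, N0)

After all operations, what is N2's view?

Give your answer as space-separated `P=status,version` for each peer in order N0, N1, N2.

Op 1: N1 marks N0=alive -> (alive,v1)
Op 2: N1 marks N0=alive -> (alive,v2)
Op 3: N1 marks N1=suspect -> (suspect,v1)
Op 4: N0 marks N1=alive -> (alive,v1)
Op 5: gossip N1<->N0 -> N1.N0=(alive,v2) N1.N1=(suspect,v1) N1.N2=(alive,v0) | N0.N0=(alive,v2) N0.N1=(alive,v1) N0.N2=(alive,v0)
Op 6: N1 marks N2=alive -> (alive,v1)
Op 7: gossip N1<->N0 -> N1.N0=(alive,v2) N1.N1=(suspect,v1) N1.N2=(alive,v1) | N0.N0=(alive,v2) N0.N1=(alive,v1) N0.N2=(alive,v1)
Op 8: gossip N1<->N2 -> N1.N0=(alive,v2) N1.N1=(suspect,v1) N1.N2=(alive,v1) | N2.N0=(alive,v2) N2.N1=(suspect,v1) N2.N2=(alive,v1)
Op 9: gossip N1<->N0 -> N1.N0=(alive,v2) N1.N1=(suspect,v1) N1.N2=(alive,v1) | N0.N0=(alive,v2) N0.N1=(alive,v1) N0.N2=(alive,v1)

Answer: N0=alive,2 N1=suspect,1 N2=alive,1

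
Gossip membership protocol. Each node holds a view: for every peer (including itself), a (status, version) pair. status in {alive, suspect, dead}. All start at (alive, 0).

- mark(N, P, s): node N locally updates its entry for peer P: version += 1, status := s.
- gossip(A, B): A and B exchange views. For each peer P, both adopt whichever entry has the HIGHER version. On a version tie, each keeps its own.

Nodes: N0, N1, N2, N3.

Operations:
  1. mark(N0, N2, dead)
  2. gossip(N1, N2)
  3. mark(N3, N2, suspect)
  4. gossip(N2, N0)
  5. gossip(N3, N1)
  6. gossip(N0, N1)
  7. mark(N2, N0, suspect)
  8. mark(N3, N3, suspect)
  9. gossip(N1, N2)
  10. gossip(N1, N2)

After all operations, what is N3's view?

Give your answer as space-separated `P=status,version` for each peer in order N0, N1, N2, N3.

Answer: N0=alive,0 N1=alive,0 N2=suspect,1 N3=suspect,1

Derivation:
Op 1: N0 marks N2=dead -> (dead,v1)
Op 2: gossip N1<->N2 -> N1.N0=(alive,v0) N1.N1=(alive,v0) N1.N2=(alive,v0) N1.N3=(alive,v0) | N2.N0=(alive,v0) N2.N1=(alive,v0) N2.N2=(alive,v0) N2.N3=(alive,v0)
Op 3: N3 marks N2=suspect -> (suspect,v1)
Op 4: gossip N2<->N0 -> N2.N0=(alive,v0) N2.N1=(alive,v0) N2.N2=(dead,v1) N2.N3=(alive,v0) | N0.N0=(alive,v0) N0.N1=(alive,v0) N0.N2=(dead,v1) N0.N3=(alive,v0)
Op 5: gossip N3<->N1 -> N3.N0=(alive,v0) N3.N1=(alive,v0) N3.N2=(suspect,v1) N3.N3=(alive,v0) | N1.N0=(alive,v0) N1.N1=(alive,v0) N1.N2=(suspect,v1) N1.N3=(alive,v0)
Op 6: gossip N0<->N1 -> N0.N0=(alive,v0) N0.N1=(alive,v0) N0.N2=(dead,v1) N0.N3=(alive,v0) | N1.N0=(alive,v0) N1.N1=(alive,v0) N1.N2=(suspect,v1) N1.N3=(alive,v0)
Op 7: N2 marks N0=suspect -> (suspect,v1)
Op 8: N3 marks N3=suspect -> (suspect,v1)
Op 9: gossip N1<->N2 -> N1.N0=(suspect,v1) N1.N1=(alive,v0) N1.N2=(suspect,v1) N1.N3=(alive,v0) | N2.N0=(suspect,v1) N2.N1=(alive,v0) N2.N2=(dead,v1) N2.N3=(alive,v0)
Op 10: gossip N1<->N2 -> N1.N0=(suspect,v1) N1.N1=(alive,v0) N1.N2=(suspect,v1) N1.N3=(alive,v0) | N2.N0=(suspect,v1) N2.N1=(alive,v0) N2.N2=(dead,v1) N2.N3=(alive,v0)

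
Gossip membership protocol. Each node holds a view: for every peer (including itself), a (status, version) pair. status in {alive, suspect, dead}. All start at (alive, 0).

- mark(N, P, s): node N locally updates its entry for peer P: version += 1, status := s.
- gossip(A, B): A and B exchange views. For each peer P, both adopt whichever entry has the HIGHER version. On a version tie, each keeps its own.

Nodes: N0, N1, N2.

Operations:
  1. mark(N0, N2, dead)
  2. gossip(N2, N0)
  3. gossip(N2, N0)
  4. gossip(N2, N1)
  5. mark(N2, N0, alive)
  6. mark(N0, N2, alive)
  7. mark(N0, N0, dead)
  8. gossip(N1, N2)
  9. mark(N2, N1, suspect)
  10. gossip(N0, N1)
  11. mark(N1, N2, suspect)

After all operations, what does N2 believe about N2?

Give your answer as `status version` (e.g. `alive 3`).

Op 1: N0 marks N2=dead -> (dead,v1)
Op 2: gossip N2<->N0 -> N2.N0=(alive,v0) N2.N1=(alive,v0) N2.N2=(dead,v1) | N0.N0=(alive,v0) N0.N1=(alive,v0) N0.N2=(dead,v1)
Op 3: gossip N2<->N0 -> N2.N0=(alive,v0) N2.N1=(alive,v0) N2.N2=(dead,v1) | N0.N0=(alive,v0) N0.N1=(alive,v0) N0.N2=(dead,v1)
Op 4: gossip N2<->N1 -> N2.N0=(alive,v0) N2.N1=(alive,v0) N2.N2=(dead,v1) | N1.N0=(alive,v0) N1.N1=(alive,v0) N1.N2=(dead,v1)
Op 5: N2 marks N0=alive -> (alive,v1)
Op 6: N0 marks N2=alive -> (alive,v2)
Op 7: N0 marks N0=dead -> (dead,v1)
Op 8: gossip N1<->N2 -> N1.N0=(alive,v1) N1.N1=(alive,v0) N1.N2=(dead,v1) | N2.N0=(alive,v1) N2.N1=(alive,v0) N2.N2=(dead,v1)
Op 9: N2 marks N1=suspect -> (suspect,v1)
Op 10: gossip N0<->N1 -> N0.N0=(dead,v1) N0.N1=(alive,v0) N0.N2=(alive,v2) | N1.N0=(alive,v1) N1.N1=(alive,v0) N1.N2=(alive,v2)
Op 11: N1 marks N2=suspect -> (suspect,v3)

Answer: dead 1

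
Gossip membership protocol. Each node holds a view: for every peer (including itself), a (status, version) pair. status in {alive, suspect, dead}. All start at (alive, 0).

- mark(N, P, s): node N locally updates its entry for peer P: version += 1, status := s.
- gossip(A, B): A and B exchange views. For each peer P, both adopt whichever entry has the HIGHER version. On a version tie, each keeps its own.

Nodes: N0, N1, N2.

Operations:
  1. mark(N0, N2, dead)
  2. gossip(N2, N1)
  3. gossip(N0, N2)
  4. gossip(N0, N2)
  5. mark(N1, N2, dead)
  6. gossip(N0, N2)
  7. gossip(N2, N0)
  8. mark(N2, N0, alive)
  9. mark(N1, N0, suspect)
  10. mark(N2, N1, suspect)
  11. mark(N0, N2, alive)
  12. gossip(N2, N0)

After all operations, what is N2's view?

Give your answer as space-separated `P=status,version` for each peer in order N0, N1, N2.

Answer: N0=alive,1 N1=suspect,1 N2=alive,2

Derivation:
Op 1: N0 marks N2=dead -> (dead,v1)
Op 2: gossip N2<->N1 -> N2.N0=(alive,v0) N2.N1=(alive,v0) N2.N2=(alive,v0) | N1.N0=(alive,v0) N1.N1=(alive,v0) N1.N2=(alive,v0)
Op 3: gossip N0<->N2 -> N0.N0=(alive,v0) N0.N1=(alive,v0) N0.N2=(dead,v1) | N2.N0=(alive,v0) N2.N1=(alive,v0) N2.N2=(dead,v1)
Op 4: gossip N0<->N2 -> N0.N0=(alive,v0) N0.N1=(alive,v0) N0.N2=(dead,v1) | N2.N0=(alive,v0) N2.N1=(alive,v0) N2.N2=(dead,v1)
Op 5: N1 marks N2=dead -> (dead,v1)
Op 6: gossip N0<->N2 -> N0.N0=(alive,v0) N0.N1=(alive,v0) N0.N2=(dead,v1) | N2.N0=(alive,v0) N2.N1=(alive,v0) N2.N2=(dead,v1)
Op 7: gossip N2<->N0 -> N2.N0=(alive,v0) N2.N1=(alive,v0) N2.N2=(dead,v1) | N0.N0=(alive,v0) N0.N1=(alive,v0) N0.N2=(dead,v1)
Op 8: N2 marks N0=alive -> (alive,v1)
Op 9: N1 marks N0=suspect -> (suspect,v1)
Op 10: N2 marks N1=suspect -> (suspect,v1)
Op 11: N0 marks N2=alive -> (alive,v2)
Op 12: gossip N2<->N0 -> N2.N0=(alive,v1) N2.N1=(suspect,v1) N2.N2=(alive,v2) | N0.N0=(alive,v1) N0.N1=(suspect,v1) N0.N2=(alive,v2)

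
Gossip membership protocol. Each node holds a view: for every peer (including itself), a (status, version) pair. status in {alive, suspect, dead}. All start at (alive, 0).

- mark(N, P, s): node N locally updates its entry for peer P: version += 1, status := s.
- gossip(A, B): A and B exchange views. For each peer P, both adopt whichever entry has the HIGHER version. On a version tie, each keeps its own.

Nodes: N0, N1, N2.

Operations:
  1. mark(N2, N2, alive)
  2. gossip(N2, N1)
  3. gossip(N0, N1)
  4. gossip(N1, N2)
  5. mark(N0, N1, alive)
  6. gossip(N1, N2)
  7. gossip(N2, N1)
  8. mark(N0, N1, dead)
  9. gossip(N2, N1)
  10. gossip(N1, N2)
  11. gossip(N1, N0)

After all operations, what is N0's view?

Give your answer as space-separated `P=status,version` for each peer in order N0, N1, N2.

Answer: N0=alive,0 N1=dead,2 N2=alive,1

Derivation:
Op 1: N2 marks N2=alive -> (alive,v1)
Op 2: gossip N2<->N1 -> N2.N0=(alive,v0) N2.N1=(alive,v0) N2.N2=(alive,v1) | N1.N0=(alive,v0) N1.N1=(alive,v0) N1.N2=(alive,v1)
Op 3: gossip N0<->N1 -> N0.N0=(alive,v0) N0.N1=(alive,v0) N0.N2=(alive,v1) | N1.N0=(alive,v0) N1.N1=(alive,v0) N1.N2=(alive,v1)
Op 4: gossip N1<->N2 -> N1.N0=(alive,v0) N1.N1=(alive,v0) N1.N2=(alive,v1) | N2.N0=(alive,v0) N2.N1=(alive,v0) N2.N2=(alive,v1)
Op 5: N0 marks N1=alive -> (alive,v1)
Op 6: gossip N1<->N2 -> N1.N0=(alive,v0) N1.N1=(alive,v0) N1.N2=(alive,v1) | N2.N0=(alive,v0) N2.N1=(alive,v0) N2.N2=(alive,v1)
Op 7: gossip N2<->N1 -> N2.N0=(alive,v0) N2.N1=(alive,v0) N2.N2=(alive,v1) | N1.N0=(alive,v0) N1.N1=(alive,v0) N1.N2=(alive,v1)
Op 8: N0 marks N1=dead -> (dead,v2)
Op 9: gossip N2<->N1 -> N2.N0=(alive,v0) N2.N1=(alive,v0) N2.N2=(alive,v1) | N1.N0=(alive,v0) N1.N1=(alive,v0) N1.N2=(alive,v1)
Op 10: gossip N1<->N2 -> N1.N0=(alive,v0) N1.N1=(alive,v0) N1.N2=(alive,v1) | N2.N0=(alive,v0) N2.N1=(alive,v0) N2.N2=(alive,v1)
Op 11: gossip N1<->N0 -> N1.N0=(alive,v0) N1.N1=(dead,v2) N1.N2=(alive,v1) | N0.N0=(alive,v0) N0.N1=(dead,v2) N0.N2=(alive,v1)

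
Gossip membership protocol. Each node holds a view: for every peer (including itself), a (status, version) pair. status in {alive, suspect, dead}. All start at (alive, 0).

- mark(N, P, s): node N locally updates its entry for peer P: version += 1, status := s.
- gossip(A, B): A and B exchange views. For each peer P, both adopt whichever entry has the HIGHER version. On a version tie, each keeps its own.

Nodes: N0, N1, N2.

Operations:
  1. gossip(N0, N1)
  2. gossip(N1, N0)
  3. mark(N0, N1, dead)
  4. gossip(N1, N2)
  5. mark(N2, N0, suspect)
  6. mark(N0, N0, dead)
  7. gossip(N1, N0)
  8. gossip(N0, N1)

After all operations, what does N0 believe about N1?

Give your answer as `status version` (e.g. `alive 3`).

Op 1: gossip N0<->N1 -> N0.N0=(alive,v0) N0.N1=(alive,v0) N0.N2=(alive,v0) | N1.N0=(alive,v0) N1.N1=(alive,v0) N1.N2=(alive,v0)
Op 2: gossip N1<->N0 -> N1.N0=(alive,v0) N1.N1=(alive,v0) N1.N2=(alive,v0) | N0.N0=(alive,v0) N0.N1=(alive,v0) N0.N2=(alive,v0)
Op 3: N0 marks N1=dead -> (dead,v1)
Op 4: gossip N1<->N2 -> N1.N0=(alive,v0) N1.N1=(alive,v0) N1.N2=(alive,v0) | N2.N0=(alive,v0) N2.N1=(alive,v0) N2.N2=(alive,v0)
Op 5: N2 marks N0=suspect -> (suspect,v1)
Op 6: N0 marks N0=dead -> (dead,v1)
Op 7: gossip N1<->N0 -> N1.N0=(dead,v1) N1.N1=(dead,v1) N1.N2=(alive,v0) | N0.N0=(dead,v1) N0.N1=(dead,v1) N0.N2=(alive,v0)
Op 8: gossip N0<->N1 -> N0.N0=(dead,v1) N0.N1=(dead,v1) N0.N2=(alive,v0) | N1.N0=(dead,v1) N1.N1=(dead,v1) N1.N2=(alive,v0)

Answer: dead 1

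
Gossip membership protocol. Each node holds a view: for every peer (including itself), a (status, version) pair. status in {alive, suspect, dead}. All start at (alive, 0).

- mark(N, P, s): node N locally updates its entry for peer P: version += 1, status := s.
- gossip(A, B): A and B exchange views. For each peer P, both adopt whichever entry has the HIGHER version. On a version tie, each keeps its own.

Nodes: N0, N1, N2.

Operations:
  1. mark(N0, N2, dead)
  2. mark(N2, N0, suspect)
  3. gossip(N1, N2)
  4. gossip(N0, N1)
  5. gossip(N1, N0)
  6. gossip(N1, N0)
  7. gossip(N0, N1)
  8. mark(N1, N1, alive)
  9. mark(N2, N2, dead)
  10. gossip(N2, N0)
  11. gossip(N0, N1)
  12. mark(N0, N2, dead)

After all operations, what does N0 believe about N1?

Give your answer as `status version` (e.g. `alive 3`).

Op 1: N0 marks N2=dead -> (dead,v1)
Op 2: N2 marks N0=suspect -> (suspect,v1)
Op 3: gossip N1<->N2 -> N1.N0=(suspect,v1) N1.N1=(alive,v0) N1.N2=(alive,v0) | N2.N0=(suspect,v1) N2.N1=(alive,v0) N2.N2=(alive,v0)
Op 4: gossip N0<->N1 -> N0.N0=(suspect,v1) N0.N1=(alive,v0) N0.N2=(dead,v1) | N1.N0=(suspect,v1) N1.N1=(alive,v0) N1.N2=(dead,v1)
Op 5: gossip N1<->N0 -> N1.N0=(suspect,v1) N1.N1=(alive,v0) N1.N2=(dead,v1) | N0.N0=(suspect,v1) N0.N1=(alive,v0) N0.N2=(dead,v1)
Op 6: gossip N1<->N0 -> N1.N0=(suspect,v1) N1.N1=(alive,v0) N1.N2=(dead,v1) | N0.N0=(suspect,v1) N0.N1=(alive,v0) N0.N2=(dead,v1)
Op 7: gossip N0<->N1 -> N0.N0=(suspect,v1) N0.N1=(alive,v0) N0.N2=(dead,v1) | N1.N0=(suspect,v1) N1.N1=(alive,v0) N1.N2=(dead,v1)
Op 8: N1 marks N1=alive -> (alive,v1)
Op 9: N2 marks N2=dead -> (dead,v1)
Op 10: gossip N2<->N0 -> N2.N0=(suspect,v1) N2.N1=(alive,v0) N2.N2=(dead,v1) | N0.N0=(suspect,v1) N0.N1=(alive,v0) N0.N2=(dead,v1)
Op 11: gossip N0<->N1 -> N0.N0=(suspect,v1) N0.N1=(alive,v1) N0.N2=(dead,v1) | N1.N0=(suspect,v1) N1.N1=(alive,v1) N1.N2=(dead,v1)
Op 12: N0 marks N2=dead -> (dead,v2)

Answer: alive 1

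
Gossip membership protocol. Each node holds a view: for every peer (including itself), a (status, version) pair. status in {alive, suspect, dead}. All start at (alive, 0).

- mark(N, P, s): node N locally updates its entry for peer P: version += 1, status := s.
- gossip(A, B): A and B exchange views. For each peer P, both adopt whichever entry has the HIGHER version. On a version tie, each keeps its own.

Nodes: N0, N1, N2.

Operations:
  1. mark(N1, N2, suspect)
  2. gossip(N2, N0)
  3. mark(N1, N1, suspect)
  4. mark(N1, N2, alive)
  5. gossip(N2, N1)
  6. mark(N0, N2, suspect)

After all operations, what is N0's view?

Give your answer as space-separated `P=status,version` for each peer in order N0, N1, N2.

Op 1: N1 marks N2=suspect -> (suspect,v1)
Op 2: gossip N2<->N0 -> N2.N0=(alive,v0) N2.N1=(alive,v0) N2.N2=(alive,v0) | N0.N0=(alive,v0) N0.N1=(alive,v0) N0.N2=(alive,v0)
Op 3: N1 marks N1=suspect -> (suspect,v1)
Op 4: N1 marks N2=alive -> (alive,v2)
Op 5: gossip N2<->N1 -> N2.N0=(alive,v0) N2.N1=(suspect,v1) N2.N2=(alive,v2) | N1.N0=(alive,v0) N1.N1=(suspect,v1) N1.N2=(alive,v2)
Op 6: N0 marks N2=suspect -> (suspect,v1)

Answer: N0=alive,0 N1=alive,0 N2=suspect,1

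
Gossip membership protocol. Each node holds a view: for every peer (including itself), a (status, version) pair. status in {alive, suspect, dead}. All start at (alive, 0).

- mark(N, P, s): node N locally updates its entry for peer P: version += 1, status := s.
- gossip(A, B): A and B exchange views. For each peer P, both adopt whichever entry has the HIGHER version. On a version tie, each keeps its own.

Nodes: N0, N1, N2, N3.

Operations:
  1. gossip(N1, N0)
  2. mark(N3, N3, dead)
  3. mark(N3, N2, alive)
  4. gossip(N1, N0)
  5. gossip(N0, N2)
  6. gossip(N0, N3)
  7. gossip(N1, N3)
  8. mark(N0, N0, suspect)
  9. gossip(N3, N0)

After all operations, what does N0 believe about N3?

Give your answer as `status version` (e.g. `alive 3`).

Answer: dead 1

Derivation:
Op 1: gossip N1<->N0 -> N1.N0=(alive,v0) N1.N1=(alive,v0) N1.N2=(alive,v0) N1.N3=(alive,v0) | N0.N0=(alive,v0) N0.N1=(alive,v0) N0.N2=(alive,v0) N0.N3=(alive,v0)
Op 2: N3 marks N3=dead -> (dead,v1)
Op 3: N3 marks N2=alive -> (alive,v1)
Op 4: gossip N1<->N0 -> N1.N0=(alive,v0) N1.N1=(alive,v0) N1.N2=(alive,v0) N1.N3=(alive,v0) | N0.N0=(alive,v0) N0.N1=(alive,v0) N0.N2=(alive,v0) N0.N3=(alive,v0)
Op 5: gossip N0<->N2 -> N0.N0=(alive,v0) N0.N1=(alive,v0) N0.N2=(alive,v0) N0.N3=(alive,v0) | N2.N0=(alive,v0) N2.N1=(alive,v0) N2.N2=(alive,v0) N2.N3=(alive,v0)
Op 6: gossip N0<->N3 -> N0.N0=(alive,v0) N0.N1=(alive,v0) N0.N2=(alive,v1) N0.N3=(dead,v1) | N3.N0=(alive,v0) N3.N1=(alive,v0) N3.N2=(alive,v1) N3.N3=(dead,v1)
Op 7: gossip N1<->N3 -> N1.N0=(alive,v0) N1.N1=(alive,v0) N1.N2=(alive,v1) N1.N3=(dead,v1) | N3.N0=(alive,v0) N3.N1=(alive,v0) N3.N2=(alive,v1) N3.N3=(dead,v1)
Op 8: N0 marks N0=suspect -> (suspect,v1)
Op 9: gossip N3<->N0 -> N3.N0=(suspect,v1) N3.N1=(alive,v0) N3.N2=(alive,v1) N3.N3=(dead,v1) | N0.N0=(suspect,v1) N0.N1=(alive,v0) N0.N2=(alive,v1) N0.N3=(dead,v1)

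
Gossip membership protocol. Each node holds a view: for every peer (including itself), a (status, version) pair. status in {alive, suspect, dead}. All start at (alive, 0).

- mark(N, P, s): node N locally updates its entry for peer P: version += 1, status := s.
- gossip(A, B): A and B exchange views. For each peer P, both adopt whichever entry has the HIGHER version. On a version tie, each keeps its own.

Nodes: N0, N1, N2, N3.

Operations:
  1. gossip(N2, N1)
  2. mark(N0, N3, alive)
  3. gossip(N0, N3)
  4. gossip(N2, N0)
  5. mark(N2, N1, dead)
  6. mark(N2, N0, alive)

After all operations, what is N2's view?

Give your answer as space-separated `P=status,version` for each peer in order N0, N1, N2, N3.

Answer: N0=alive,1 N1=dead,1 N2=alive,0 N3=alive,1

Derivation:
Op 1: gossip N2<->N1 -> N2.N0=(alive,v0) N2.N1=(alive,v0) N2.N2=(alive,v0) N2.N3=(alive,v0) | N1.N0=(alive,v0) N1.N1=(alive,v0) N1.N2=(alive,v0) N1.N3=(alive,v0)
Op 2: N0 marks N3=alive -> (alive,v1)
Op 3: gossip N0<->N3 -> N0.N0=(alive,v0) N0.N1=(alive,v0) N0.N2=(alive,v0) N0.N3=(alive,v1) | N3.N0=(alive,v0) N3.N1=(alive,v0) N3.N2=(alive,v0) N3.N3=(alive,v1)
Op 4: gossip N2<->N0 -> N2.N0=(alive,v0) N2.N1=(alive,v0) N2.N2=(alive,v0) N2.N3=(alive,v1) | N0.N0=(alive,v0) N0.N1=(alive,v0) N0.N2=(alive,v0) N0.N3=(alive,v1)
Op 5: N2 marks N1=dead -> (dead,v1)
Op 6: N2 marks N0=alive -> (alive,v1)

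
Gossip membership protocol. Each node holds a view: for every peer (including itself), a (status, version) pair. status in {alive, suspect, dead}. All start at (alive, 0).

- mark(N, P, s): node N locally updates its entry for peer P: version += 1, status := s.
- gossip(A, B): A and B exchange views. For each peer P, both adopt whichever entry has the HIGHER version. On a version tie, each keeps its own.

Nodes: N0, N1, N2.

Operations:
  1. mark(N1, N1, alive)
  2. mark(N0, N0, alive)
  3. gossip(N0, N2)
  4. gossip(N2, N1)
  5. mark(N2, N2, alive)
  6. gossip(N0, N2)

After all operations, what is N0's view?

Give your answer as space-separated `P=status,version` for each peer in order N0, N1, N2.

Op 1: N1 marks N1=alive -> (alive,v1)
Op 2: N0 marks N0=alive -> (alive,v1)
Op 3: gossip N0<->N2 -> N0.N0=(alive,v1) N0.N1=(alive,v0) N0.N2=(alive,v0) | N2.N0=(alive,v1) N2.N1=(alive,v0) N2.N2=(alive,v0)
Op 4: gossip N2<->N1 -> N2.N0=(alive,v1) N2.N1=(alive,v1) N2.N2=(alive,v0) | N1.N0=(alive,v1) N1.N1=(alive,v1) N1.N2=(alive,v0)
Op 5: N2 marks N2=alive -> (alive,v1)
Op 6: gossip N0<->N2 -> N0.N0=(alive,v1) N0.N1=(alive,v1) N0.N2=(alive,v1) | N2.N0=(alive,v1) N2.N1=(alive,v1) N2.N2=(alive,v1)

Answer: N0=alive,1 N1=alive,1 N2=alive,1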